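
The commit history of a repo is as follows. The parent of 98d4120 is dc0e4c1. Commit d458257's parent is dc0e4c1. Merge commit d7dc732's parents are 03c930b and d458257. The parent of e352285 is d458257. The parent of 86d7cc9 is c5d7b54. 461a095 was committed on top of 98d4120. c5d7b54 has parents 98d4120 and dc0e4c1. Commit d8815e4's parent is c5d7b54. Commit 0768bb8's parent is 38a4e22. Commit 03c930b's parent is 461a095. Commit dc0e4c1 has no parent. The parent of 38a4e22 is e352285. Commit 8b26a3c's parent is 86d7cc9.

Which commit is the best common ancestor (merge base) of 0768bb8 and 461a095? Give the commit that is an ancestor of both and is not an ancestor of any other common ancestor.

dc0e4c1

Ancestors of 0768bb8: {0768bb8, 38a4e22, d458257, dc0e4c1, e352285}.
Ancestors of 461a095: {461a095, 98d4120, dc0e4c1}.
Common ancestors: {dc0e4c1}.
The only common ancestor is dc0e4c1, so it is the merge base.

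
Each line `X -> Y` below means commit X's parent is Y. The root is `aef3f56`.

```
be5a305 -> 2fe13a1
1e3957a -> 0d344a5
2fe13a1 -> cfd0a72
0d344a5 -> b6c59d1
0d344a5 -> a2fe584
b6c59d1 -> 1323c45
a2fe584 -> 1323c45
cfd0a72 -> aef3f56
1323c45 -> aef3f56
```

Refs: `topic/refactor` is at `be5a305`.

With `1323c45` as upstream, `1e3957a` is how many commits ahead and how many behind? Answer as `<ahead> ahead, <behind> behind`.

Reachable from 1e3957a: {0d344a5, 1323c45, 1e3957a, a2fe584, aef3f56, b6c59d1}.
Reachable from 1323c45: {1323c45, aef3f56}.
Only in 1e3957a's history (ahead): {0d344a5, 1e3957a, a2fe584, b6c59d1} — 4.
Only in 1323c45's history (behind): {} — 0.

4 ahead, 0 behind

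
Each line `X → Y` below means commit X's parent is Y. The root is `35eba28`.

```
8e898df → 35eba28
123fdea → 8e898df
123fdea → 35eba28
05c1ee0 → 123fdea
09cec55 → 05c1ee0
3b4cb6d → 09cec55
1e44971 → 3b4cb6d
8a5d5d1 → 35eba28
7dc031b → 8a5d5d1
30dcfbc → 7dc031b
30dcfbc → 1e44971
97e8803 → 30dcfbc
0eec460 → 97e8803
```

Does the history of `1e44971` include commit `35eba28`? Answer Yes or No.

Ancestors of 1e44971 (commits reachable by following parents): {05c1ee0, 09cec55, 123fdea, 1e44971, 35eba28, 3b4cb6d, 8e898df}.
35eba28 is in that set, so it is an ancestor of 1e44971.

Yes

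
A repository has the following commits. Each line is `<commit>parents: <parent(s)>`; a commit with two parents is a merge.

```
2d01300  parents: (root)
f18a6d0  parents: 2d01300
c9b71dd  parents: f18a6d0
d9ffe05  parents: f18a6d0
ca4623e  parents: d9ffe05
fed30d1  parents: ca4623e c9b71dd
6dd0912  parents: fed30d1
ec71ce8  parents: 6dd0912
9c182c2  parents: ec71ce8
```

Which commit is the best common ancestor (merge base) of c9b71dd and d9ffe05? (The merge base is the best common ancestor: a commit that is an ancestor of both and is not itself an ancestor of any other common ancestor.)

Ancestors of c9b71dd: {2d01300, c9b71dd, f18a6d0}.
Ancestors of d9ffe05: {2d01300, d9ffe05, f18a6d0}.
Common ancestors: {2d01300, f18a6d0}.
Among these, f18a6d0 is not an ancestor of any other common ancestor — it is the merge base.

f18a6d0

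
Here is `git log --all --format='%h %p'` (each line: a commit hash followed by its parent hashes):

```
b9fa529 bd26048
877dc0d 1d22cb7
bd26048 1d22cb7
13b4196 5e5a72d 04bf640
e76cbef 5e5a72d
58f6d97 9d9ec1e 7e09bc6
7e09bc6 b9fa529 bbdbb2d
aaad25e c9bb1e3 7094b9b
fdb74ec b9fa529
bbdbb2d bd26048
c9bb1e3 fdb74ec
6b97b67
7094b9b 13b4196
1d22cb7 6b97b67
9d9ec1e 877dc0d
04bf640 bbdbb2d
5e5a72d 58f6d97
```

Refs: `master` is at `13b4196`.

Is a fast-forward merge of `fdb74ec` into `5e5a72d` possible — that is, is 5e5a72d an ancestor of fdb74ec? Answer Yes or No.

No

A fast-forward from 5e5a72d to fdb74ec is possible iff 5e5a72d is an ancestor of fdb74ec.
Ancestors of fdb74ec: {1d22cb7, 6b97b67, b9fa529, bd26048, fdb74ec}.
5e5a72d is not among them, so fast-forward is not possible.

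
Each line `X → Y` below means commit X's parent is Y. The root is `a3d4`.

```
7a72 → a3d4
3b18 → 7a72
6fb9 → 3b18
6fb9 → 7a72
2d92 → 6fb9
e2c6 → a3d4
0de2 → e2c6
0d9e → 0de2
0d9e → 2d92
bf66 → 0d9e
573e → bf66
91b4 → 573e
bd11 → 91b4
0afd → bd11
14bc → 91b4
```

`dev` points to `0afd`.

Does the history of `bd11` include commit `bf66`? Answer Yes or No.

Yes

Ancestors of bd11 (commits reachable by following parents): {0d9e, 0de2, 2d92, 3b18, 573e, 6fb9, 7a72, 91b4, a3d4, bd11, bf66, e2c6}.
bf66 is in that set, so it is an ancestor of bd11.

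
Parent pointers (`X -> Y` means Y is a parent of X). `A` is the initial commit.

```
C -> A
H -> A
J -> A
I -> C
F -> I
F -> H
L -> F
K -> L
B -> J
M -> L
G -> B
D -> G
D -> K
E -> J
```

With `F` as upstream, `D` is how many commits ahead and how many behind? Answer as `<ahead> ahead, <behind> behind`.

Reachable from D: {A, B, C, D, F, G, H, I, J, K, L}.
Reachable from F: {A, C, F, H, I}.
Only in D's history (ahead): {B, D, G, J, K, L} — 6.
Only in F's history (behind): {} — 0.

6 ahead, 0 behind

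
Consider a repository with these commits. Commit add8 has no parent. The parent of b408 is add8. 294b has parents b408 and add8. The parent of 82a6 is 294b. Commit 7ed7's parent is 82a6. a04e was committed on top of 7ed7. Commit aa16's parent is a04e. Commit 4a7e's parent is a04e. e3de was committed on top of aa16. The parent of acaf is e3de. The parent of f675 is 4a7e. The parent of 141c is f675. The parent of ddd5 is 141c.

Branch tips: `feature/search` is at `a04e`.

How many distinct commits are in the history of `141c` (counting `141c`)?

Walking parent pointers from 141c: reachable set = {141c, 294b, 4a7e, 7ed7, 82a6, a04e, add8, b408, f675}.
That is 9 commits.

9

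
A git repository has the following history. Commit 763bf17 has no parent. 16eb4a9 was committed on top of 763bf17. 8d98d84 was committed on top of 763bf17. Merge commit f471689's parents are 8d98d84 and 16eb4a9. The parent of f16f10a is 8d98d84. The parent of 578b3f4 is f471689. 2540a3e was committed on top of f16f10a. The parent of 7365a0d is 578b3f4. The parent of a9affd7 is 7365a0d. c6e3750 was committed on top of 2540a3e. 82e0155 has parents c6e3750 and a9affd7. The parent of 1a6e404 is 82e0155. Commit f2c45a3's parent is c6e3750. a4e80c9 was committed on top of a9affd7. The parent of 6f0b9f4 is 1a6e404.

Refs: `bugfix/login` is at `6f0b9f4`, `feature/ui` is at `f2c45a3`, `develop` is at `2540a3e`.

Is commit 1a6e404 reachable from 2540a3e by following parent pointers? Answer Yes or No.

No

Ancestors of 2540a3e: {2540a3e, 763bf17, 8d98d84, f16f10a}.
1a6e404 is not in that set, so it is not an ancestor of 2540a3e.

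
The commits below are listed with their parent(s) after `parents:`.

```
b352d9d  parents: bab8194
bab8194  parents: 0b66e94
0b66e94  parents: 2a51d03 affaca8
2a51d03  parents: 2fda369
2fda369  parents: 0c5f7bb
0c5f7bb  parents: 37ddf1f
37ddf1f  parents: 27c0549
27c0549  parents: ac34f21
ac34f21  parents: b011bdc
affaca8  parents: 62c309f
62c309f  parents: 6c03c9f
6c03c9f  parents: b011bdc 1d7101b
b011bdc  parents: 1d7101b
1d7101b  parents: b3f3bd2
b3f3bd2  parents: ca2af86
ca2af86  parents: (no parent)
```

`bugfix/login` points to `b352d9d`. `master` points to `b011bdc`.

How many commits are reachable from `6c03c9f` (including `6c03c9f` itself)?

Walking parent pointers from 6c03c9f: reachable set = {1d7101b, 6c03c9f, b011bdc, b3f3bd2, ca2af86}.
That is 5 commits.

5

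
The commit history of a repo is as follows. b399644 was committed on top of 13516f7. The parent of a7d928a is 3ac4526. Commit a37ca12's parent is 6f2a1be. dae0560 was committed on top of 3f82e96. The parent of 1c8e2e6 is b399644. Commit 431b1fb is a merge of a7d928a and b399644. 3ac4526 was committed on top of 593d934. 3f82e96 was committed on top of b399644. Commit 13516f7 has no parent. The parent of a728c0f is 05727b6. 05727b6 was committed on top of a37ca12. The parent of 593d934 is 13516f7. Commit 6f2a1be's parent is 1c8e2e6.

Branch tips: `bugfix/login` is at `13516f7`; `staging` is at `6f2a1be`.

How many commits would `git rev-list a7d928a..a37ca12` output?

4

Reachable from a37ca12: {13516f7, 1c8e2e6, 6f2a1be, a37ca12, b399644}.
Reachable from a7d928a: {13516f7, 3ac4526, 593d934, a7d928a}.
In a37ca12's history but not a7d928a's: {1c8e2e6, 6f2a1be, a37ca12, b399644} — 4 commits.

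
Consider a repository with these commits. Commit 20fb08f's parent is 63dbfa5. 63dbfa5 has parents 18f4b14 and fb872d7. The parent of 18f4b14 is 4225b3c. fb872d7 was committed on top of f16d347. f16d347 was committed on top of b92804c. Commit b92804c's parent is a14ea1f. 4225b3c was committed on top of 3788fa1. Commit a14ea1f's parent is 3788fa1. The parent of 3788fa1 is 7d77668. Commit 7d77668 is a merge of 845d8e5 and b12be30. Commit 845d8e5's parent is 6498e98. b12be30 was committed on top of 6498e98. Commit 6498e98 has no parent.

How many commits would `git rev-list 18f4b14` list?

Walking parent pointers from 18f4b14: reachable set = {18f4b14, 3788fa1, 4225b3c, 6498e98, 7d77668, 845d8e5, b12be30}.
That is 7 commits.

7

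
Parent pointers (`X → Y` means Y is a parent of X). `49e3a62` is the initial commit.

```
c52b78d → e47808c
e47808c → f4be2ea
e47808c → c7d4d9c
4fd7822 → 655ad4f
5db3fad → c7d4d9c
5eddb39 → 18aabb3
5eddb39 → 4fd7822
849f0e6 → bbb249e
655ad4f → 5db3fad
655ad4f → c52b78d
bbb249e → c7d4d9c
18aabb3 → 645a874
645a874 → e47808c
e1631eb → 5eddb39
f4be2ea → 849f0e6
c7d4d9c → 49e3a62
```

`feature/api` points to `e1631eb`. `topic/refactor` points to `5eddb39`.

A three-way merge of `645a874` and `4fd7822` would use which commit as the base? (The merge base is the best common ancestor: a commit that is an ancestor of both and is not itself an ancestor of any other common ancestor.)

Ancestors of 645a874: {49e3a62, 645a874, 849f0e6, bbb249e, c7d4d9c, e47808c, f4be2ea}.
Ancestors of 4fd7822: {49e3a62, 4fd7822, 5db3fad, 655ad4f, 849f0e6, bbb249e, c52b78d, c7d4d9c, e47808c, f4be2ea}.
Common ancestors: {49e3a62, 849f0e6, bbb249e, c7d4d9c, e47808c, f4be2ea}.
Among these, e47808c is not an ancestor of any other common ancestor — it is the merge base.

e47808c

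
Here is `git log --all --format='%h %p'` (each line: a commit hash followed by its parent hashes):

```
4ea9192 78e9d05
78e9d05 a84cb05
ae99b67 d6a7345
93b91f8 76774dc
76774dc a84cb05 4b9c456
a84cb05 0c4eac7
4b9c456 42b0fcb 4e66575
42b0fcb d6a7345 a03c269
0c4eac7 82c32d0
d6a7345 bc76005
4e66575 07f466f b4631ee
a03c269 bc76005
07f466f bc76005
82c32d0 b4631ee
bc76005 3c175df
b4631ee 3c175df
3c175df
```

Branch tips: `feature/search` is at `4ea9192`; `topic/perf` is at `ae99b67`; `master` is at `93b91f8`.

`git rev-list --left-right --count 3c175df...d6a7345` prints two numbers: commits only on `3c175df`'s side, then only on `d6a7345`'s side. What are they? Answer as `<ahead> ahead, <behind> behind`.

0 ahead, 2 behind

Reachable from 3c175df: {3c175df}.
Reachable from d6a7345: {3c175df, bc76005, d6a7345}.
Only in 3c175df's history (ahead): {} — 0.
Only in d6a7345's history (behind): {bc76005, d6a7345} — 2.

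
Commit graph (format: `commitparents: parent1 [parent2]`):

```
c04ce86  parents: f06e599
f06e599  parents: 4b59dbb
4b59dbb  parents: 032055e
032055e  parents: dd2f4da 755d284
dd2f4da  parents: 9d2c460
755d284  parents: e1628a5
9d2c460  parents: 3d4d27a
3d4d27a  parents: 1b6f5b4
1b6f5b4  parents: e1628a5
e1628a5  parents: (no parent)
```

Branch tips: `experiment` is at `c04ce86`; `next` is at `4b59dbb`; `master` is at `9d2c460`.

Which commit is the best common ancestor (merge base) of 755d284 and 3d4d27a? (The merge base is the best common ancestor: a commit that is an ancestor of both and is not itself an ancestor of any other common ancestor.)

Ancestors of 755d284: {755d284, e1628a5}.
Ancestors of 3d4d27a: {1b6f5b4, 3d4d27a, e1628a5}.
Common ancestors: {e1628a5}.
The only common ancestor is e1628a5, so it is the merge base.

e1628a5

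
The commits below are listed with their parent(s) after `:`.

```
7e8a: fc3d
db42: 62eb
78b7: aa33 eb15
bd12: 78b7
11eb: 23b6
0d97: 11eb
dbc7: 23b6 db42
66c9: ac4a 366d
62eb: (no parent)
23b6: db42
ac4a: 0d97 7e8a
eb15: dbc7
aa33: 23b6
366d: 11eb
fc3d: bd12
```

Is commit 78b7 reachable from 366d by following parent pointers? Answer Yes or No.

No

Ancestors of 366d: {11eb, 23b6, 366d, 62eb, db42}.
78b7 is not in that set, so it is not an ancestor of 366d.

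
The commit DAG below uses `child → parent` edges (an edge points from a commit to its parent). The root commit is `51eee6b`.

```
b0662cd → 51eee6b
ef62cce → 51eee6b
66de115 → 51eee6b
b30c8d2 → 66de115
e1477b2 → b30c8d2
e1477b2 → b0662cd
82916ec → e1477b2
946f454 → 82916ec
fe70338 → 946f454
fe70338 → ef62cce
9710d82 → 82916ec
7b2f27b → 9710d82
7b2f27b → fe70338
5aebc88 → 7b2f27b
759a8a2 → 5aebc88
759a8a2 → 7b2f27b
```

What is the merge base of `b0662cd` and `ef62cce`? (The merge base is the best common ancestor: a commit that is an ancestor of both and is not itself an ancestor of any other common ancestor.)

51eee6b

Ancestors of b0662cd: {51eee6b, b0662cd}.
Ancestors of ef62cce: {51eee6b, ef62cce}.
Common ancestors: {51eee6b}.
The only common ancestor is 51eee6b, so it is the merge base.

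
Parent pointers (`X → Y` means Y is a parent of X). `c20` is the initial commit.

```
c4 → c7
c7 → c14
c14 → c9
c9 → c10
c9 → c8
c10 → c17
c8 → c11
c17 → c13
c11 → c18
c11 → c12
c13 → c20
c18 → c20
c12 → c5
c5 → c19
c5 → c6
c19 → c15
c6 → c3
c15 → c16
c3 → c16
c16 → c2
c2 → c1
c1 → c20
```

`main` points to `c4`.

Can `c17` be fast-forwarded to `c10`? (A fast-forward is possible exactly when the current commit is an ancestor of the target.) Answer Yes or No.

Yes

A fast-forward from c17 to c10 is possible iff c17 is an ancestor of c10.
Ancestors of c10: {c10, c13, c17, c20}.
c17 is among them, so fast-forward is possible.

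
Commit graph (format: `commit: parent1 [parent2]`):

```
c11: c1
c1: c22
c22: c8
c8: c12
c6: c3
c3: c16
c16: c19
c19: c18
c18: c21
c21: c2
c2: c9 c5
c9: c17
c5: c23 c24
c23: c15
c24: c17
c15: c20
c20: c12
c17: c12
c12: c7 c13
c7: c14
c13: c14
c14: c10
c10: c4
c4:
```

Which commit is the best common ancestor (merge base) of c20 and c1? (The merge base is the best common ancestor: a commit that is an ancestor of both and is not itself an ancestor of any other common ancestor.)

c12

Ancestors of c20: {c10, c12, c13, c14, c20, c4, c7}.
Ancestors of c1: {c1, c10, c12, c13, c14, c22, c4, c7, c8}.
Common ancestors: {c10, c12, c13, c14, c4, c7}.
Among these, c12 is not an ancestor of any other common ancestor — it is the merge base.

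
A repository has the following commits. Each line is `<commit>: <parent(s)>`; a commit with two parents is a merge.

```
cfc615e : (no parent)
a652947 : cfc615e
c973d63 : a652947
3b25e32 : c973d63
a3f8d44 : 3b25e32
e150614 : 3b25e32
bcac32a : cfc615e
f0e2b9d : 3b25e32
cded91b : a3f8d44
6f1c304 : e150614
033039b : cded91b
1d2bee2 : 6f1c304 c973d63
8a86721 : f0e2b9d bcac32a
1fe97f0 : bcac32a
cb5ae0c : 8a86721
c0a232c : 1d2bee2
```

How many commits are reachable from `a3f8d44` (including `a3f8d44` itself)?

5

Walking parent pointers from a3f8d44: reachable set = {3b25e32, a3f8d44, a652947, c973d63, cfc615e}.
That is 5 commits.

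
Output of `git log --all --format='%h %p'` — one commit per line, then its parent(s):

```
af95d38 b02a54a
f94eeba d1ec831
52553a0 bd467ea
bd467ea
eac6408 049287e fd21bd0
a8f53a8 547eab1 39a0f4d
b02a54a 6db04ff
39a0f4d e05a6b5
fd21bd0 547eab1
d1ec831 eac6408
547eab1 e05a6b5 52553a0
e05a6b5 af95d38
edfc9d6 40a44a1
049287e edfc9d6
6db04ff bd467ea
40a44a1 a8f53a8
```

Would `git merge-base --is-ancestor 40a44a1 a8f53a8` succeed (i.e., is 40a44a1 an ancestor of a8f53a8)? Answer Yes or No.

No

Ancestors of a8f53a8: {39a0f4d, 52553a0, 547eab1, 6db04ff, a8f53a8, af95d38, b02a54a, bd467ea, e05a6b5}.
40a44a1 is not in that set, so it is not an ancestor of a8f53a8.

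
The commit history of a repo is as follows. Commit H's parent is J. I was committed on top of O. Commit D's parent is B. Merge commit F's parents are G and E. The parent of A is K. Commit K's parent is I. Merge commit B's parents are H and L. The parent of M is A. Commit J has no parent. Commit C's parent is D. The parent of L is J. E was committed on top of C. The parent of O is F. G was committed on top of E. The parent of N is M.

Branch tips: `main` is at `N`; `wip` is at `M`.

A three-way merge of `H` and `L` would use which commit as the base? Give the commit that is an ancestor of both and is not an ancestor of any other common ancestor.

Ancestors of H: {H, J}.
Ancestors of L: {J, L}.
Common ancestors: {J}.
The only common ancestor is J, so it is the merge base.

J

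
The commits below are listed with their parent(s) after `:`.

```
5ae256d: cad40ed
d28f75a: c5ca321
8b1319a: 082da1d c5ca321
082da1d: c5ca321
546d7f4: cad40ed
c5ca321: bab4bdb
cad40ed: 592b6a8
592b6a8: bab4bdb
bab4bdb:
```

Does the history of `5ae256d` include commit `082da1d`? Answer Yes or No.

No

Ancestors of 5ae256d: {592b6a8, 5ae256d, bab4bdb, cad40ed}.
082da1d is not in that set, so it is not an ancestor of 5ae256d.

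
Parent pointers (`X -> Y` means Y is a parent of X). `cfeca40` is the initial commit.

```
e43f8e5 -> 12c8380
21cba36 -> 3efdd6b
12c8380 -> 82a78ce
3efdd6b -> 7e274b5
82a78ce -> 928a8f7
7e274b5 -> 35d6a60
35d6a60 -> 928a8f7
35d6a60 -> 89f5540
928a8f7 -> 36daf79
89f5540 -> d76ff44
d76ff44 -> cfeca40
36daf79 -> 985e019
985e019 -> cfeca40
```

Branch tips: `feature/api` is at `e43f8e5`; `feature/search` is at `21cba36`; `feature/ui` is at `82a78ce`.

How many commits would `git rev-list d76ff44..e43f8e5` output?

Reachable from e43f8e5: {12c8380, 36daf79, 82a78ce, 928a8f7, 985e019, cfeca40, e43f8e5}.
Reachable from d76ff44: {cfeca40, d76ff44}.
In e43f8e5's history but not d76ff44's: {12c8380, 36daf79, 82a78ce, 928a8f7, 985e019, e43f8e5} — 6 commits.

6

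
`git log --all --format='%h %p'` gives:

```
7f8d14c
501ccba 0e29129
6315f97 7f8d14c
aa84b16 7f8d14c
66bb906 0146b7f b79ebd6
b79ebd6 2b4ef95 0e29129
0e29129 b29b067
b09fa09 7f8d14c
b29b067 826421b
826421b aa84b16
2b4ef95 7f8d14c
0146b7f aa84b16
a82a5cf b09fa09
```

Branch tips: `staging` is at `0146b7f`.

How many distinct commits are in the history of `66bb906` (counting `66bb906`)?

9

Walking parent pointers from 66bb906: reachable set = {0146b7f, 0e29129, 2b4ef95, 66bb906, 7f8d14c, 826421b, aa84b16, b29b067, b79ebd6}.
That is 9 commits.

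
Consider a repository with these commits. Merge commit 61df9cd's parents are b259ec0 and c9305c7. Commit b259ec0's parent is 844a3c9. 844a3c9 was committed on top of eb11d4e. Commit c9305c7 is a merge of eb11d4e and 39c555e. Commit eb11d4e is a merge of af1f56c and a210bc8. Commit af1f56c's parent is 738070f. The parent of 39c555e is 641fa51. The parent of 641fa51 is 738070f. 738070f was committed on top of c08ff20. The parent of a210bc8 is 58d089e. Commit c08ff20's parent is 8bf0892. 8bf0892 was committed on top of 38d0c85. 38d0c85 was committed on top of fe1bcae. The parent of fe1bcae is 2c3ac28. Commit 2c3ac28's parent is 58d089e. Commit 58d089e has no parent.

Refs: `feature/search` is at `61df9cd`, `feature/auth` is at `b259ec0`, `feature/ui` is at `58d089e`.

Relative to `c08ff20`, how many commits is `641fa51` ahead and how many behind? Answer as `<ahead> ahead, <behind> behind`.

2 ahead, 0 behind

Reachable from 641fa51: {2c3ac28, 38d0c85, 58d089e, 641fa51, 738070f, 8bf0892, c08ff20, fe1bcae}.
Reachable from c08ff20: {2c3ac28, 38d0c85, 58d089e, 8bf0892, c08ff20, fe1bcae}.
Only in 641fa51's history (ahead): {641fa51, 738070f} — 2.
Only in c08ff20's history (behind): {} — 0.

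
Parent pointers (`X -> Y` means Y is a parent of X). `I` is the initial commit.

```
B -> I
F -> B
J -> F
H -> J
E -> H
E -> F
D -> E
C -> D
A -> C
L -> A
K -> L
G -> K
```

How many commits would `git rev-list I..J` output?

Reachable from J: {B, F, I, J}.
Reachable from I: {I}.
In J's history but not I's: {B, F, J} — 3 commits.

3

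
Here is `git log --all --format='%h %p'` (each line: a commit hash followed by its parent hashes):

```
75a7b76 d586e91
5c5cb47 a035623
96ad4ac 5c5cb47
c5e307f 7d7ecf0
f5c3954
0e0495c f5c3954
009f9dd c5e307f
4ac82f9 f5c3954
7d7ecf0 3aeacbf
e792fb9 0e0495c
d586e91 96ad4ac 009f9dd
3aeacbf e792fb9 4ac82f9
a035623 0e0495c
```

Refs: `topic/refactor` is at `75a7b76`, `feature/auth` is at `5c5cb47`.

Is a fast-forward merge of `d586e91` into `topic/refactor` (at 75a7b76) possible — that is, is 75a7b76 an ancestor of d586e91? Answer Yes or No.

A fast-forward from 75a7b76 to d586e91 is possible iff 75a7b76 is an ancestor of d586e91.
Ancestors of d586e91: {009f9dd, 0e0495c, 3aeacbf, 4ac82f9, 5c5cb47, 7d7ecf0, 96ad4ac, a035623, c5e307f, d586e91, e792fb9, f5c3954}.
75a7b76 is not among them, so fast-forward is not possible.

No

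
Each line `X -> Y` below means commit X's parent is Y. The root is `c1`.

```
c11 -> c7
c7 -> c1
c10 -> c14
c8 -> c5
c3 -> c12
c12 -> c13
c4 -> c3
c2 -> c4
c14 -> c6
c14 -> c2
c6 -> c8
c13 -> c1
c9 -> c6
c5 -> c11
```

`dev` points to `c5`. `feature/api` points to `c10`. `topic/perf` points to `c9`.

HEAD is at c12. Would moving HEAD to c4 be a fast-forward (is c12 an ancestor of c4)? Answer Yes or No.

Yes

A fast-forward from c12 to c4 is possible iff c12 is an ancestor of c4.
Ancestors of c4: {c1, c12, c13, c3, c4}.
c12 is among them, so fast-forward is possible.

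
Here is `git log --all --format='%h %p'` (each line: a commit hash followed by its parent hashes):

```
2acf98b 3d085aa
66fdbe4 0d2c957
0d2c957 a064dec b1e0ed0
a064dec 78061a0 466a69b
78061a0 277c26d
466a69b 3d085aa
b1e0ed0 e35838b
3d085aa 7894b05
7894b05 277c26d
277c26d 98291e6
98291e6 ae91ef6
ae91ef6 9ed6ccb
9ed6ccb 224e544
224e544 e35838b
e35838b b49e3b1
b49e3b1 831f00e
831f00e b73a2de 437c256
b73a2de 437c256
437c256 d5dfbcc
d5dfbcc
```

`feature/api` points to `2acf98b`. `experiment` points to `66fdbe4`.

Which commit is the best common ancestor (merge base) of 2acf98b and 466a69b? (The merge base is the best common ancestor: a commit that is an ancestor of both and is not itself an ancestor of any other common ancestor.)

3d085aa

Ancestors of 2acf98b: {224e544, 277c26d, 2acf98b, 3d085aa, 437c256, 7894b05, 831f00e, 98291e6, 9ed6ccb, ae91ef6, b49e3b1, b73a2de, d5dfbcc, e35838b}.
Ancestors of 466a69b: {224e544, 277c26d, 3d085aa, 437c256, 466a69b, 7894b05, 831f00e, 98291e6, 9ed6ccb, ae91ef6, b49e3b1, b73a2de, d5dfbcc, e35838b}.
Common ancestors: {224e544, 277c26d, 3d085aa, 437c256, 7894b05, 831f00e, 98291e6, 9ed6ccb, ae91ef6, b49e3b1, b73a2de, d5dfbcc, e35838b}.
Among these, 3d085aa is not an ancestor of any other common ancestor — it is the merge base.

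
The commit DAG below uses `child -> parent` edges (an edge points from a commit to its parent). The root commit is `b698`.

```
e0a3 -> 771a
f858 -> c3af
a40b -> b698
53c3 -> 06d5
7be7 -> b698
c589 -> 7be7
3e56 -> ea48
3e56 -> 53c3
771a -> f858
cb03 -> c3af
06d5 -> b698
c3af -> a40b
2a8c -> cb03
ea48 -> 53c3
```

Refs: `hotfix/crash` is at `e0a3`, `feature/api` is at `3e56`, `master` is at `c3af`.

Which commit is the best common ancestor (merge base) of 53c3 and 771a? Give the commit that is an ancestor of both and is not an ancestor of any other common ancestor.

b698

Ancestors of 53c3: {06d5, 53c3, b698}.
Ancestors of 771a: {771a, a40b, b698, c3af, f858}.
Common ancestors: {b698}.
The only common ancestor is b698, so it is the merge base.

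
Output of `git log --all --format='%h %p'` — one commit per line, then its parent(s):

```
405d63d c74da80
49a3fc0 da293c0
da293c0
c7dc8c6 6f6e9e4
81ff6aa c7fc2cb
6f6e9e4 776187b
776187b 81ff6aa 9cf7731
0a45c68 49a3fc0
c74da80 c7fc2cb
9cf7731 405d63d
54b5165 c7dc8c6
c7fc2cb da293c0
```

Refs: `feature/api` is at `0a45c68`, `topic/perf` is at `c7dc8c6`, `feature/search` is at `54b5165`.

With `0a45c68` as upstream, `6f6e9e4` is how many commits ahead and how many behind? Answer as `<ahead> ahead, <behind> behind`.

Reachable from 6f6e9e4: {405d63d, 6f6e9e4, 776187b, 81ff6aa, 9cf7731, c74da80, c7fc2cb, da293c0}.
Reachable from 0a45c68: {0a45c68, 49a3fc0, da293c0}.
Only in 6f6e9e4's history (ahead): {405d63d, 6f6e9e4, 776187b, 81ff6aa, 9cf7731, c74da80, c7fc2cb} — 7.
Only in 0a45c68's history (behind): {0a45c68, 49a3fc0} — 2.

7 ahead, 2 behind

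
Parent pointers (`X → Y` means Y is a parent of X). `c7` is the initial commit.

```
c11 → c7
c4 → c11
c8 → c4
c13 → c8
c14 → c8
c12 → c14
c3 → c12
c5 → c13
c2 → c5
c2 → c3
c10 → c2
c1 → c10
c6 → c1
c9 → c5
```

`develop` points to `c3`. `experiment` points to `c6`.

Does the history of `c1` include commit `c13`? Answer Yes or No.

Yes

Ancestors of c1 (commits reachable by following parents): {c1, c10, c11, c12, c13, c14, c2, c3, c4, c5, c7, c8}.
c13 is in that set, so it is an ancestor of c1.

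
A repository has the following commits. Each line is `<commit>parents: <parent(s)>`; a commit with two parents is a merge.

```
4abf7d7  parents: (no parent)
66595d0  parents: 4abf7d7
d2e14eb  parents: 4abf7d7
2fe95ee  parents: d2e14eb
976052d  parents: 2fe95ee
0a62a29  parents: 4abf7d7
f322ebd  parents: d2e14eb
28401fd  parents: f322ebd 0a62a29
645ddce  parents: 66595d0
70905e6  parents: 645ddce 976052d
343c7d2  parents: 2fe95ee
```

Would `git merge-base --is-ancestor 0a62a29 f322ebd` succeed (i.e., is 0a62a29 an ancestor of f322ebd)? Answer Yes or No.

Ancestors of f322ebd: {4abf7d7, d2e14eb, f322ebd}.
0a62a29 is not in that set, so it is not an ancestor of f322ebd.

No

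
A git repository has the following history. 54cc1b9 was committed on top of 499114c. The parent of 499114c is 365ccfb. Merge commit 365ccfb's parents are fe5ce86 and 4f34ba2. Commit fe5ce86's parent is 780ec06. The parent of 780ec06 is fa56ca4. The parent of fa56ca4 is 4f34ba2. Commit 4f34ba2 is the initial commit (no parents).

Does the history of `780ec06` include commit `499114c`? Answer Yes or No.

No

Ancestors of 780ec06: {4f34ba2, 780ec06, fa56ca4}.
499114c is not in that set, so it is not an ancestor of 780ec06.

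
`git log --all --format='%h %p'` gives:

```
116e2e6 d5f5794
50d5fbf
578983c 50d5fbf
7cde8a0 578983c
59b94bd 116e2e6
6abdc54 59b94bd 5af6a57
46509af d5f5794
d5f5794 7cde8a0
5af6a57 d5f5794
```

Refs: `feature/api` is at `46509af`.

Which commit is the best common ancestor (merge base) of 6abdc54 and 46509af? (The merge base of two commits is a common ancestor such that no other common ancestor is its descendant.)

Ancestors of 6abdc54: {116e2e6, 50d5fbf, 578983c, 59b94bd, 5af6a57, 6abdc54, 7cde8a0, d5f5794}.
Ancestors of 46509af: {46509af, 50d5fbf, 578983c, 7cde8a0, d5f5794}.
Common ancestors: {50d5fbf, 578983c, 7cde8a0, d5f5794}.
Among these, d5f5794 is not an ancestor of any other common ancestor — it is the merge base.

d5f5794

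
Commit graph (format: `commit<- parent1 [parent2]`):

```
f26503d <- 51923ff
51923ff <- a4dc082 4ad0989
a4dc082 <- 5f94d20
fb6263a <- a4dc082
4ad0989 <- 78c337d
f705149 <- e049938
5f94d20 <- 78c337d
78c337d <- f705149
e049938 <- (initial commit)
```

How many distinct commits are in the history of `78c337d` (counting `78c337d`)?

3

Walking parent pointers from 78c337d: reachable set = {78c337d, e049938, f705149}.
That is 3 commits.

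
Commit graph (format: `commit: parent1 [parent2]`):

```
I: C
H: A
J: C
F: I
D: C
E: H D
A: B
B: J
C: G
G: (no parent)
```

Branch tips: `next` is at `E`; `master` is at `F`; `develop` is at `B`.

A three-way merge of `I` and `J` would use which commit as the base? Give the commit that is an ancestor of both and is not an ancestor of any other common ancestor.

Ancestors of I: {C, G, I}.
Ancestors of J: {C, G, J}.
Common ancestors: {C, G}.
Among these, C is not an ancestor of any other common ancestor — it is the merge base.

C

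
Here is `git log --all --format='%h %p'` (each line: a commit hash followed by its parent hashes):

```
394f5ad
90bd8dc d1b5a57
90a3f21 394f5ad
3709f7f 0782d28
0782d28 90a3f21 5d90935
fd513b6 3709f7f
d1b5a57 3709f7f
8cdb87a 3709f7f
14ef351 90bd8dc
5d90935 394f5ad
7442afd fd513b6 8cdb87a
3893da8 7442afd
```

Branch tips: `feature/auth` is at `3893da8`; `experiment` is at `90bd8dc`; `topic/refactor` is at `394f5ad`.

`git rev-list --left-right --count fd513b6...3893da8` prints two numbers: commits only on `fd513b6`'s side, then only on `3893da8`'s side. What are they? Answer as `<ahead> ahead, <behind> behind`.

Reachable from fd513b6: {0782d28, 3709f7f, 394f5ad, 5d90935, 90a3f21, fd513b6}.
Reachable from 3893da8: {0782d28, 3709f7f, 3893da8, 394f5ad, 5d90935, 7442afd, 8cdb87a, 90a3f21, fd513b6}.
Only in fd513b6's history (ahead): {} — 0.
Only in 3893da8's history (behind): {3893da8, 7442afd, 8cdb87a} — 3.

0 ahead, 3 behind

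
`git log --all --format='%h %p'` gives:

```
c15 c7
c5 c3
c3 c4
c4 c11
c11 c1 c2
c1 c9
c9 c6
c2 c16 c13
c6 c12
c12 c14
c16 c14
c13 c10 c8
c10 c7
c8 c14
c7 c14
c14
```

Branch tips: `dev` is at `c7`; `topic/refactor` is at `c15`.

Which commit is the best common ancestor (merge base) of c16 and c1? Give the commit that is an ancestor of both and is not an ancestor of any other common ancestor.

c14

Ancestors of c16: {c14, c16}.
Ancestors of c1: {c1, c12, c14, c6, c9}.
Common ancestors: {c14}.
The only common ancestor is c14, so it is the merge base.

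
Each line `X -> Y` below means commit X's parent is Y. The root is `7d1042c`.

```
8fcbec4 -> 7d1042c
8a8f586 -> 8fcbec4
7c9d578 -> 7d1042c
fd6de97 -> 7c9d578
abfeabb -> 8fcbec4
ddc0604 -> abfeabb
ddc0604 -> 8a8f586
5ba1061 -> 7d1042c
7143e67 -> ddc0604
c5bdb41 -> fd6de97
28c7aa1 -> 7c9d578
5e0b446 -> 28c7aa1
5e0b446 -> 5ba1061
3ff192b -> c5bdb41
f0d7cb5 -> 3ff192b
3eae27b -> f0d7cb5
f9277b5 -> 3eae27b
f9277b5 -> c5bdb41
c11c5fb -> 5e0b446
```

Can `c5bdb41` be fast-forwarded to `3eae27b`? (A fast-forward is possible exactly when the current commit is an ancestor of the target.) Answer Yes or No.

Yes

A fast-forward from c5bdb41 to 3eae27b is possible iff c5bdb41 is an ancestor of 3eae27b.
Ancestors of 3eae27b: {3eae27b, 3ff192b, 7c9d578, 7d1042c, c5bdb41, f0d7cb5, fd6de97}.
c5bdb41 is among them, so fast-forward is possible.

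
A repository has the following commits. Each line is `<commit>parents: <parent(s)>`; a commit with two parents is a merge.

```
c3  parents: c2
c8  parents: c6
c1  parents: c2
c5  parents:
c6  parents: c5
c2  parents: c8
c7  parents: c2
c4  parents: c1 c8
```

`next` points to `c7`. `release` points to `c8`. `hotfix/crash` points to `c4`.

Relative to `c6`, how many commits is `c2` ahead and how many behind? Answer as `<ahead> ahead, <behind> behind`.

Reachable from c2: {c2, c5, c6, c8}.
Reachable from c6: {c5, c6}.
Only in c2's history (ahead): {c2, c8} — 2.
Only in c6's history (behind): {} — 0.

2 ahead, 0 behind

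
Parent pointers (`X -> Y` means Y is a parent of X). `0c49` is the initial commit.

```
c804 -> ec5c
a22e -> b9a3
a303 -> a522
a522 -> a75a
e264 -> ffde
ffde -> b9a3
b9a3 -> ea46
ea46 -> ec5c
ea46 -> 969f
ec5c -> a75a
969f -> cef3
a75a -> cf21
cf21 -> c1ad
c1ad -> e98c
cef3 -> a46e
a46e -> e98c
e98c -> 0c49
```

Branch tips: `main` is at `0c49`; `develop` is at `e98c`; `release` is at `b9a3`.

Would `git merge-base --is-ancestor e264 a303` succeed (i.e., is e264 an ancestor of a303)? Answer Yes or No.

Ancestors of a303: {0c49, a303, a522, a75a, c1ad, cf21, e98c}.
e264 is not in that set, so it is not an ancestor of a303.

No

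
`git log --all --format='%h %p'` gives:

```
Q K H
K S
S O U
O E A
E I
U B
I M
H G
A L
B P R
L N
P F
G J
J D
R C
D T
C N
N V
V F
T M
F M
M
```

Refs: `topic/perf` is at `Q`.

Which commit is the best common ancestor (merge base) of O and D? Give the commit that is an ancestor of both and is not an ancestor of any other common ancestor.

M

Ancestors of O: {A, E, F, I, L, M, N, O, V}.
Ancestors of D: {D, M, T}.
Common ancestors: {M}.
The only common ancestor is M, so it is the merge base.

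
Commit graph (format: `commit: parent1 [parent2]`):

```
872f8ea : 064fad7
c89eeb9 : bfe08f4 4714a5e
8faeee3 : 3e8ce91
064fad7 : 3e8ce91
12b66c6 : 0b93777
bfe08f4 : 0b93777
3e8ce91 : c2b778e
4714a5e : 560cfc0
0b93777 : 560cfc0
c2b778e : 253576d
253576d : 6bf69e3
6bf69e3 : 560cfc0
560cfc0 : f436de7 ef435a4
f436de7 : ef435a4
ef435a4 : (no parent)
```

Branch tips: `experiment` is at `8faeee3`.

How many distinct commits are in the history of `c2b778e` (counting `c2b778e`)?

Walking parent pointers from c2b778e: reachable set = {253576d, 560cfc0, 6bf69e3, c2b778e, ef435a4, f436de7}.
That is 6 commits.

6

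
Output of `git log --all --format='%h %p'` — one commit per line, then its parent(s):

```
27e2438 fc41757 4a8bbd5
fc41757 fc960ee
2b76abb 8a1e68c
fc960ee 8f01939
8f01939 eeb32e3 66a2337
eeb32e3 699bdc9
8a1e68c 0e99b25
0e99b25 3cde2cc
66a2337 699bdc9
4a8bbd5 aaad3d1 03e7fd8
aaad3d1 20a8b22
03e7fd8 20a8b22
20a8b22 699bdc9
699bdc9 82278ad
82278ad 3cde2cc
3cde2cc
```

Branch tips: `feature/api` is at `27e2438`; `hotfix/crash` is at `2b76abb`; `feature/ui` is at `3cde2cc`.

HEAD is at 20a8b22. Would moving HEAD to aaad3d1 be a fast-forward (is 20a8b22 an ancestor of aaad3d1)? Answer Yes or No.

Yes

A fast-forward from 20a8b22 to aaad3d1 is possible iff 20a8b22 is an ancestor of aaad3d1.
Ancestors of aaad3d1: {20a8b22, 3cde2cc, 699bdc9, 82278ad, aaad3d1}.
20a8b22 is among them, so fast-forward is possible.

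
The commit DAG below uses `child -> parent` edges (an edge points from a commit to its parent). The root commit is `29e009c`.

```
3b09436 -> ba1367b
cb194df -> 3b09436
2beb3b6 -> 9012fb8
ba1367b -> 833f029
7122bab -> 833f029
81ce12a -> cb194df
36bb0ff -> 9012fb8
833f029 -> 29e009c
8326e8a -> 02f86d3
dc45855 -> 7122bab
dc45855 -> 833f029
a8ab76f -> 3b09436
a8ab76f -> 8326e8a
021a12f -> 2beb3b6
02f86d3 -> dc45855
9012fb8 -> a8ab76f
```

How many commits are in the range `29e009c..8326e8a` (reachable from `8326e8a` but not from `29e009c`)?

5

Reachable from 8326e8a: {02f86d3, 29e009c, 7122bab, 8326e8a, 833f029, dc45855}.
Reachable from 29e009c: {29e009c}.
In 8326e8a's history but not 29e009c's: {02f86d3, 7122bab, 8326e8a, 833f029, dc45855} — 5 commits.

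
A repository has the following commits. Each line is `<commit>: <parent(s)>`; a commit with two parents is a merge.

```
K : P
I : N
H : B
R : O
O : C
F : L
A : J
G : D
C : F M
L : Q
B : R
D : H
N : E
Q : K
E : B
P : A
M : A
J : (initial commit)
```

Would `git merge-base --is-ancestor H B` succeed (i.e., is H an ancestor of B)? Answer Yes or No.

Ancestors of B: {A, B, C, F, J, K, L, M, O, P, Q, R}.
H is not in that set, so it is not an ancestor of B.

No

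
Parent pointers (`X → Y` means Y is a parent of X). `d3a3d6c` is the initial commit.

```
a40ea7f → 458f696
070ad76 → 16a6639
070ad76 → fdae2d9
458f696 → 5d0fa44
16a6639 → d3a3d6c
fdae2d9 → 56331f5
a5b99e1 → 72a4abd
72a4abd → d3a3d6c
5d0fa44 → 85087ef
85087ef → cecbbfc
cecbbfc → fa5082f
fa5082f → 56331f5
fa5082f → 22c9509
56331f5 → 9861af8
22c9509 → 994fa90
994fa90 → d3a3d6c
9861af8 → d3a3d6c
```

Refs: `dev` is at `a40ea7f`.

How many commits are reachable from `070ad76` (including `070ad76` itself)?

6

Walking parent pointers from 070ad76: reachable set = {070ad76, 16a6639, 56331f5, 9861af8, d3a3d6c, fdae2d9}.
That is 6 commits.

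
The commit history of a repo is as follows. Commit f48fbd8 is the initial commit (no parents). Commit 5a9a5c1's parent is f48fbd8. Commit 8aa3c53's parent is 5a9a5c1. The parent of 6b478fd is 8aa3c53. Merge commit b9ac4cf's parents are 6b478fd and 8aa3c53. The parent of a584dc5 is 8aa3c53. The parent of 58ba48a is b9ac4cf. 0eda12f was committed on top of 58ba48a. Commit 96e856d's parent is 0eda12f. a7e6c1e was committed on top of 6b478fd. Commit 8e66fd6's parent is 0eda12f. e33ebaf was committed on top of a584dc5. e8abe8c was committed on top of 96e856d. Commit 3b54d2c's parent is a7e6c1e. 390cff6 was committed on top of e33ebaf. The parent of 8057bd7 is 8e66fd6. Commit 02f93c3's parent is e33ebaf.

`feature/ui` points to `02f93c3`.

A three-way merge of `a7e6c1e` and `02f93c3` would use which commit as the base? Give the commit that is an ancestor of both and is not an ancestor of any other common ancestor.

Ancestors of a7e6c1e: {5a9a5c1, 6b478fd, 8aa3c53, a7e6c1e, f48fbd8}.
Ancestors of 02f93c3: {02f93c3, 5a9a5c1, 8aa3c53, a584dc5, e33ebaf, f48fbd8}.
Common ancestors: {5a9a5c1, 8aa3c53, f48fbd8}.
Among these, 8aa3c53 is not an ancestor of any other common ancestor — it is the merge base.

8aa3c53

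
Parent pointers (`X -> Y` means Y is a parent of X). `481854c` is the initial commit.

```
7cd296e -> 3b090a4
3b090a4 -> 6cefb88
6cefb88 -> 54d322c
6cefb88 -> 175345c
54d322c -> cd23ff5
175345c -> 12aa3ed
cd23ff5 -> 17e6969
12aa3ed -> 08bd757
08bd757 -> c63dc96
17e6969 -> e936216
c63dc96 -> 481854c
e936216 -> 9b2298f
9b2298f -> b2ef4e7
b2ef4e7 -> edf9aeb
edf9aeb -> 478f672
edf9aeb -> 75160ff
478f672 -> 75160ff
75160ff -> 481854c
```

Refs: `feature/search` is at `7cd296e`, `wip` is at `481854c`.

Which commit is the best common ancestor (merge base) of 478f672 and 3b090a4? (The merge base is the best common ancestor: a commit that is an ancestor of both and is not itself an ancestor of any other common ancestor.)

Ancestors of 478f672: {478f672, 481854c, 75160ff}.
Ancestors of 3b090a4: {08bd757, 12aa3ed, 175345c, 17e6969, 3b090a4, 478f672, 481854c, 54d322c, 6cefb88, 75160ff, 9b2298f, b2ef4e7, c63dc96, cd23ff5, e936216, edf9aeb}.
Common ancestors: {478f672, 481854c, 75160ff}.
Among these, 478f672 is not an ancestor of any other common ancestor — it is the merge base.

478f672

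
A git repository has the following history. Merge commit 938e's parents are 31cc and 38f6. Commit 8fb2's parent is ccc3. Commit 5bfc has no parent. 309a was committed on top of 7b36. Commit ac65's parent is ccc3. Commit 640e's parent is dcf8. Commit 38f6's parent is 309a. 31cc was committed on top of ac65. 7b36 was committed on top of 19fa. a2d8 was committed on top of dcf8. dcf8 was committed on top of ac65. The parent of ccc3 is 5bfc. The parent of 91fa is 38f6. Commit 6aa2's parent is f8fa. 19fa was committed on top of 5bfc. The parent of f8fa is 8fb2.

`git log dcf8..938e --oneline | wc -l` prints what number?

Reachable from 938e: {19fa, 309a, 31cc, 38f6, 5bfc, 7b36, 938e, ac65, ccc3}.
Reachable from dcf8: {5bfc, ac65, ccc3, dcf8}.
In 938e's history but not dcf8's: {19fa, 309a, 31cc, 38f6, 7b36, 938e} — 6 commits.

6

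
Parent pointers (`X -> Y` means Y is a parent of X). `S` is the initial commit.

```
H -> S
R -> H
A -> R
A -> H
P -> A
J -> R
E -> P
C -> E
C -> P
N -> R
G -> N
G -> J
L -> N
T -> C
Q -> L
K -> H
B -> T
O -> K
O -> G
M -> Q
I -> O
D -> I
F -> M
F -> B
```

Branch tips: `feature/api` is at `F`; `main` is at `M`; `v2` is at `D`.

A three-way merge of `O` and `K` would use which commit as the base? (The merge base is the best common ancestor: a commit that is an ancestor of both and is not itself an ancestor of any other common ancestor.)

Ancestors of O: {G, H, J, K, N, O, R, S}.
Ancestors of K: {H, K, S}.
Common ancestors: {H, K, S}.
Among these, K is not an ancestor of any other common ancestor — it is the merge base.

K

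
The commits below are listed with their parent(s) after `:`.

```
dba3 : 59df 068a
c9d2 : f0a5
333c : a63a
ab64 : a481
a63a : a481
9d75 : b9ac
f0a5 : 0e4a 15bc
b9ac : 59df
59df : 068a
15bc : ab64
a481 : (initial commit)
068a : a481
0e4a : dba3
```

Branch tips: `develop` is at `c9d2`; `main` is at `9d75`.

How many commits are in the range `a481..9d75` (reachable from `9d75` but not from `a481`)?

Reachable from 9d75: {068a, 59df, 9d75, a481, b9ac}.
Reachable from a481: {a481}.
In 9d75's history but not a481's: {068a, 59df, 9d75, b9ac} — 4 commits.

4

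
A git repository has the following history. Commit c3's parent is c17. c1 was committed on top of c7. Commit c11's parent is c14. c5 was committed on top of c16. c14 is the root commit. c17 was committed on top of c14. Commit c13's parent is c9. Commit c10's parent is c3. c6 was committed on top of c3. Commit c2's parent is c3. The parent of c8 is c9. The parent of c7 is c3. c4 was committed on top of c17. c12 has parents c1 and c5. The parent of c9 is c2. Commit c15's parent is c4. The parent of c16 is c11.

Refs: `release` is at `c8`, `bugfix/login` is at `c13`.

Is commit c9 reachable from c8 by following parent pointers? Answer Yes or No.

Yes

Ancestors of c8 (commits reachable by following parents): {c14, c17, c2, c3, c8, c9}.
c9 is in that set, so it is an ancestor of c8.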